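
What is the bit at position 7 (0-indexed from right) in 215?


0b11010111, position 7 = 1

1


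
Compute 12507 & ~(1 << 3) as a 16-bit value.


12507 & ~(1 << 3) = 12499

12499


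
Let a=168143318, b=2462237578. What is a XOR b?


168143318 ^ 2462237578 = 2563205724

2563205724


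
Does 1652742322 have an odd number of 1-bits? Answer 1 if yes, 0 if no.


0b1100010100000101101100010110010 has 13 ones => parity 1

1


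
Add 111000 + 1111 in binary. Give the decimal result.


111000 + 1111 = 1000111 = 71

71


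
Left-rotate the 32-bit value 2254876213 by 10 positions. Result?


Rotate 0b10000110011001101010111000110101 left by 10 (32-bit) = 0b10011010101110001101011000011001 = 2595804697

2595804697


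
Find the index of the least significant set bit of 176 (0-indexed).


0b10110000. Lowest set bit at position 4

4


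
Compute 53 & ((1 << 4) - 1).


53 & 15 = 5

5


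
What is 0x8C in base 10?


8C hex = 140 decimal

140


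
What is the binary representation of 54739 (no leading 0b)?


54739 = 1101010111010011 in binary

1101010111010011


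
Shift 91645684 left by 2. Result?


0b101011101100110011011110100 << 2 = 0b10101110110011001101111010000 = 366582736

366582736


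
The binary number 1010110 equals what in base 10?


1010110 in decimal = 86

86


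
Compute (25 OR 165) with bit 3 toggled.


Step 1: 25 | 165 = 189
Step 2: 189 ^ (1 << 3) = 189 ^ 8 = 181

181


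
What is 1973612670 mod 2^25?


1973612670 & 33554431 = 27455614

27455614


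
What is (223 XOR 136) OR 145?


Step 1: 223 ^ 136 = 87
Step 2: 87 | 145 = 215

215


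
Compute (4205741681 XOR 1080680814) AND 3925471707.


Step 1: 4205741681 ^ 1080680814 = 3133630239
Step 2: 3133630239 & 3925471707 = 2831245595

2831245595


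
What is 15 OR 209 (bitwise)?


0b1111 | 0b11010001 = 0b11011111 = 223

223


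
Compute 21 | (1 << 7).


21 | (1 << 7) = 21 | 128 = 149

149


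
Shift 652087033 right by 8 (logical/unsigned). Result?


0b100110110111100000111011111001 >> 8 = 0b1001101101111000001110 = 2547214

2547214


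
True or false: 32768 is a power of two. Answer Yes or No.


0b1000000000000000. Only one bit set => Yes

Yes


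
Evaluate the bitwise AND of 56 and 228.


0b111000 & 0b11100100 = 0b100000 = 32

32


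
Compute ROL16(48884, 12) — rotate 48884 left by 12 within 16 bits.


Rotate 0b1011111011110100 left by 12 (16-bit) = 0b100101111101111 = 19439

19439


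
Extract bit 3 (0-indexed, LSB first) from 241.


0b11110001, position 3 = 0

0


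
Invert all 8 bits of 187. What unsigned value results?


187 ^ 255 = 68

68


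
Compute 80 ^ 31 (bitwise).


0b1010000 ^ 0b11111 = 0b1001111 = 79

79


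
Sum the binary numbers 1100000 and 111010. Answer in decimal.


1100000 + 111010 = 10011010 = 154

154


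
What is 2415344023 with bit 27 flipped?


2415344023 ^ (1 << 27) = 2415344023 ^ 134217728 = 2281126295

2281126295


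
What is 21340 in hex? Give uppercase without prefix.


21340 = 535C hex

535C


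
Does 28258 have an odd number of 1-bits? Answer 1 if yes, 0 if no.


0b110111001100010 has 8 ones => parity 0

0


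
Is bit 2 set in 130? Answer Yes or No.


0b10000010, bit 2 = 0. No

No


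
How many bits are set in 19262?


0b100101100111110 has 9 set bits

9


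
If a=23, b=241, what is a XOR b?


23 ^ 241 = 230

230


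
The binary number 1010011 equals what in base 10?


1010011 in decimal = 83

83


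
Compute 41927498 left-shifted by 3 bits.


0b10011111111100001101001010 << 3 = 0b10011111111100001101001010000 = 335419984

335419984


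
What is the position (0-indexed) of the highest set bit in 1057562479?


0b111111000010010001111101101111. Highest set bit at position 29

29


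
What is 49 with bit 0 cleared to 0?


49 & ~(1 << 0) = 48

48


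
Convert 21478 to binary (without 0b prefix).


21478 = 101001111100110 in binary

101001111100110


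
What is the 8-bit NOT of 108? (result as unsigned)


~0b1101100 = 0b10010011 = 147 (8-bit unsigned)

147


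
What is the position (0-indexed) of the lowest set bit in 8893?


0b10001010111101. Lowest set bit at position 0

0


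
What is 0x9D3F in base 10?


9D3F hex = 40255 decimal

40255


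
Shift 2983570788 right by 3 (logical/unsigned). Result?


0b10110001110101011010110101100100 >> 3 = 0b10110001110101011010110101100 = 372946348

372946348


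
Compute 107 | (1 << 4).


107 | (1 << 4) = 107 | 16 = 123

123


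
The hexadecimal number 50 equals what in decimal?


50 hex = 80 decimal

80


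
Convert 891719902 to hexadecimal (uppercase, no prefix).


891719902 = 352690DE hex

352690DE


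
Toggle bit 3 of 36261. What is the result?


36261 ^ (1 << 3) = 36261 ^ 8 = 36269

36269


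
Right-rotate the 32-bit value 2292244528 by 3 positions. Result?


Rotate 0b10001000101000001110000000110000 right by 3 (32-bit) = 0b10001000101000001110000000110 = 286530566

286530566


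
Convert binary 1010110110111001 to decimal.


1010110110111001 in decimal = 44473

44473


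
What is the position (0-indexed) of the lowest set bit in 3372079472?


0b11001000111111011101100101110000. Lowest set bit at position 4

4


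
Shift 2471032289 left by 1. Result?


0b10010011010010001111010111100001 << 1 = 0b100100110100100011110101111000010 = 4942064578

4942064578


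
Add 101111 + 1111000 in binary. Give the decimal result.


101111 + 1111000 = 10100111 = 167

167


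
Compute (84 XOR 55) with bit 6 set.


Step 1: 84 ^ 55 = 99
Step 2: 99 | (1 << 6) = 99 | 64 = 99

99


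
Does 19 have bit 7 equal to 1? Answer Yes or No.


0b10011, bit 7 = 0. No

No


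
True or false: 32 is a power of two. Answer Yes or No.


0b100000. Only one bit set => Yes

Yes


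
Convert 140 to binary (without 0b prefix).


140 = 10001100 in binary

10001100


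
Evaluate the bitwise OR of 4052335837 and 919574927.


0b11110001100010011011110011011101 | 0b110110110011111001100110001111 = 0b11110111110011111011110111011111 = 4157586911

4157586911


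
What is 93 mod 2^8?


93 & 255 = 93

93


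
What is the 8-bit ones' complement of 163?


163 ^ 255 = 92

92


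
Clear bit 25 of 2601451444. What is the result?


2601451444 & ~(1 << 25) = 2567897012

2567897012


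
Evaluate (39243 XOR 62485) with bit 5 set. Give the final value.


Step 1: 39243 ^ 62485 = 27998
Step 2: 27998 | (1 << 5) = 27998 | 32 = 28030

28030


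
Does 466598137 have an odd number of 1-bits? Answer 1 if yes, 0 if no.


0b11011110011111011100011111001 has 20 ones => parity 0

0


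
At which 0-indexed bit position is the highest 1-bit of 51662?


0b1100100111001110. Highest set bit at position 15

15


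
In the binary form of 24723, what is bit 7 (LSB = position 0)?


0b110000010010011, position 7 = 1

1


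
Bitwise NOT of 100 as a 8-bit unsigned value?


~0b1100100 = 0b10011011 = 155 (8-bit unsigned)

155


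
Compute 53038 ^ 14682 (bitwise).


0b1100111100101110 ^ 0b11100101011010 = 0b1111011001110100 = 63092

63092


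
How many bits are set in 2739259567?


0b10100011010001011100100010101111 has 16 set bits

16


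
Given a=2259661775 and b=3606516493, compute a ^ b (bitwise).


2259661775 ^ 3606516493 = 1347985602

1347985602


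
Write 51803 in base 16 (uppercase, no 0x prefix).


51803 = CA5B hex

CA5B


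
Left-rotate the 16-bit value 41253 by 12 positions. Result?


Rotate 0b1010000100100101 left by 12 (16-bit) = 0b101101000010010 = 23058

23058


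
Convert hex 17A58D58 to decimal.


17A58D58 hex = 396725592 decimal

396725592


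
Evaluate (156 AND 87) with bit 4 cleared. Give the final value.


Step 1: 156 & 87 = 20
Step 2: 20 & ~(1 << 4) = 4

4


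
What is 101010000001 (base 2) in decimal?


101010000001 in decimal = 2689

2689


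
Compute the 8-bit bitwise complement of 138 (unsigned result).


~0b10001010 = 0b1110101 = 117 (8-bit unsigned)

117


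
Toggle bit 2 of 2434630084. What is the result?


2434630084 ^ (1 << 2) = 2434630084 ^ 4 = 2434630080

2434630080


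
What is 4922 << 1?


0b1001100111010 << 1 = 0b10011001110100 = 9844

9844


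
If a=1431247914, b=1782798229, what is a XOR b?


1431247914 ^ 1782798229 = 1057770431

1057770431


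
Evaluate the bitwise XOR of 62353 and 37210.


0b1111001110010001 ^ 0b1001000101011010 = 0b110001011001011 = 25291

25291


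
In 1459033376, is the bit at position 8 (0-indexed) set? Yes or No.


0b1010110111101110001010100100000, bit 8 = 1. Yes

Yes


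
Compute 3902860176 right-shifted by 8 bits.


0b11101000101000001110101110010000 >> 8 = 0b111010001010000011101011 = 15245547

15245547


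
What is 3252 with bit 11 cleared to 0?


3252 & ~(1 << 11) = 1204

1204


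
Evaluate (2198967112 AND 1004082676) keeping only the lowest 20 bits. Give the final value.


Step 1: 2198967112 & 1004082676 = 51450176
Step 2: 51450176 & 1048575 = 69952

69952


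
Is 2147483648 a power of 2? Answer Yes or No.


0b10000000000000000000000000000000. Only one bit set => Yes

Yes


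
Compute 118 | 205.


0b1110110 | 0b11001101 = 0b11111111 = 255

255


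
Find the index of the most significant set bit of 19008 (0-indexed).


0b100101001000000. Highest set bit at position 14

14


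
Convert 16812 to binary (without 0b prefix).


16812 = 100000110101100 in binary

100000110101100


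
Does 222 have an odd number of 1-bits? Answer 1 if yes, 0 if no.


0b11011110 has 6 ones => parity 0

0


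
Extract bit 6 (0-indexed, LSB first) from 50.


0b110010, position 6 = 0

0


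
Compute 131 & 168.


0b10000011 & 0b10101000 = 0b10000000 = 128

128


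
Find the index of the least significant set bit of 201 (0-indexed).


0b11001001. Lowest set bit at position 0

0


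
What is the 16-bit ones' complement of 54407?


54407 ^ 65535 = 11128

11128


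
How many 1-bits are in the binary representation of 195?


0b11000011 has 4 set bits

4


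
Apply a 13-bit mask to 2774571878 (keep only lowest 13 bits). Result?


2774571878 & 8191 = 7014

7014


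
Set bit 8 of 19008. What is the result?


19008 | (1 << 8) = 19008 | 256 = 19264

19264


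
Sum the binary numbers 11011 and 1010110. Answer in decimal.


11011 + 1010110 = 1110001 = 113

113


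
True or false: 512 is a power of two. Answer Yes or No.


0b1000000000. Only one bit set => Yes

Yes


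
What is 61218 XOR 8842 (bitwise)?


0b1110111100100010 ^ 0b10001010001010 = 0b1100110110101000 = 52648

52648


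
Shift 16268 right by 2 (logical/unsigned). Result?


0b11111110001100 >> 2 = 0b111111100011 = 4067

4067


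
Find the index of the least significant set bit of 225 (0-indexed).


0b11100001. Lowest set bit at position 0

0


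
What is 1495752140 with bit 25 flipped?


1495752140 ^ (1 << 25) = 1495752140 ^ 33554432 = 1529306572

1529306572


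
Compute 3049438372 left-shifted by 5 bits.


0b10110101110000101011110010100100 << 5 = 0b1011010111000010101111001010010000000 = 97582027904

97582027904


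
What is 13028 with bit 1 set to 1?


13028 | (1 << 1) = 13028 | 2 = 13030

13030


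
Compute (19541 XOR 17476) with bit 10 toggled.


Step 1: 19541 ^ 17476 = 2065
Step 2: 2065 ^ (1 << 10) = 2065 ^ 1024 = 3089

3089


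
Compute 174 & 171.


0b10101110 & 0b10101011 = 0b10101010 = 170

170


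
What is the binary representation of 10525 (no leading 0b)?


10525 = 10100100011101 in binary

10100100011101


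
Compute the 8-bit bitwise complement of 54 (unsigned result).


~0b110110 = 0b11001001 = 201 (8-bit unsigned)

201


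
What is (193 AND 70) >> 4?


Step 1: 193 & 70 = 64
Step 2: 64 >> 4 = 4

4


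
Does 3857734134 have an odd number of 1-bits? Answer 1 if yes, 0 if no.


0b11100101111100000101100111110110 has 19 ones => parity 1

1


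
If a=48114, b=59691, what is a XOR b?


48114 ^ 59691 = 21209

21209


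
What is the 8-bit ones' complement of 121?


121 ^ 255 = 134

134


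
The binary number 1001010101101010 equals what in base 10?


1001010101101010 in decimal = 38250

38250


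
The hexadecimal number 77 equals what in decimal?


77 hex = 119 decimal

119


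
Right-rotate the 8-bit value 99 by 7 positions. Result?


Rotate 0b1100011 right by 7 (8-bit) = 0b11000110 = 198

198


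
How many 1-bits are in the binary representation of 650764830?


0b100110110010011110001000011110 has 15 set bits

15


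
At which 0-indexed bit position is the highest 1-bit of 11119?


0b10101101101111. Highest set bit at position 13

13


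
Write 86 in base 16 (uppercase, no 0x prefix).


86 = 56 hex

56


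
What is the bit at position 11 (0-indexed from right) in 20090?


0b100111001111010, position 11 = 1

1


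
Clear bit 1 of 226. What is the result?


226 & ~(1 << 1) = 224

224


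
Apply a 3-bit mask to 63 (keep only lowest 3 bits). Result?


63 & 7 = 7

7


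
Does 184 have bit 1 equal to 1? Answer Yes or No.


0b10111000, bit 1 = 0. No

No


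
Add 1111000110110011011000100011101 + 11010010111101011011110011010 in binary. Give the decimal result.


1111000110110011011000100011101 + 11010010111101011011110011010 = 10010011001110000110100010110111 = 2469947575

2469947575


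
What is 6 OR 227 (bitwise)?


0b110 | 0b11100011 = 0b11100111 = 231

231


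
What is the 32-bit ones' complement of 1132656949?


1132656949 ^ 4294967295 = 3162310346

3162310346


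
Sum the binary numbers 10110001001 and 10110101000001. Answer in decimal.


10110001001 + 10110101000001 = 11001011001010 = 13002

13002


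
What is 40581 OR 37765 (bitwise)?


0b1001111010000101 | 0b1001001110000101 = 0b1001111110000101 = 40837

40837


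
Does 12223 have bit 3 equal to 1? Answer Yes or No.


0b10111110111111, bit 3 = 1. Yes

Yes


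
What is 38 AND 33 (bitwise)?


0b100110 & 0b100001 = 0b100000 = 32

32


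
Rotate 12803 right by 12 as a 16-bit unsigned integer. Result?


Rotate 0b11001000000011 right by 12 (16-bit) = 0b10000000110011 = 8243

8243


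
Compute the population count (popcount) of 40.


0b101000 has 2 set bits

2


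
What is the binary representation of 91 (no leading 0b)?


91 = 1011011 in binary

1011011


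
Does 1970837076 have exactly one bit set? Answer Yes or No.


0b1110101011110001001011001010100. Multiple bits set => No

No


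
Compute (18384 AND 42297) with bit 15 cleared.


Step 1: 18384 & 42297 = 1296
Step 2: 1296 & ~(1 << 15) = 1296

1296


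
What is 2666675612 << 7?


0b10011110111100100011110110011100 << 7 = 0b100111101111001000111101100111000000000 = 341334478336

341334478336


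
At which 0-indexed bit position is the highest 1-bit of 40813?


0b1001111101101101. Highest set bit at position 15

15


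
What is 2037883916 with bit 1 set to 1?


2037883916 | (1 << 1) = 2037883916 | 2 = 2037883918

2037883918


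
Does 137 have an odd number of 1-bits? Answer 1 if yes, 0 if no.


0b10001001 has 3 ones => parity 1

1


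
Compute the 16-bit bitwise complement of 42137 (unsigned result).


~0b1010010010011001 = 0b101101101100110 = 23398 (16-bit unsigned)

23398


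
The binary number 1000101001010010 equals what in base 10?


1000101001010010 in decimal = 35410

35410


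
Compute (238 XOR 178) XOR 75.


Step 1: 238 ^ 178 = 92
Step 2: 92 ^ 75 = 23

23


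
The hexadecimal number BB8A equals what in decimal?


BB8A hex = 48010 decimal

48010


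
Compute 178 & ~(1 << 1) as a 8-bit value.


178 & ~(1 << 1) = 176

176


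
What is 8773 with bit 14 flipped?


8773 ^ (1 << 14) = 8773 ^ 16384 = 25157

25157


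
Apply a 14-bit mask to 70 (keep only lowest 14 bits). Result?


70 & 16383 = 70

70


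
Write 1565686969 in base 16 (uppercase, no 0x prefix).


1565686969 = 5D527CB9 hex

5D527CB9


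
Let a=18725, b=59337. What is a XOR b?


18725 ^ 59337 = 44780

44780


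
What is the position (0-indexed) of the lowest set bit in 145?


0b10010001. Lowest set bit at position 0

0


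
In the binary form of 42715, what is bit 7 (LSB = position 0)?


0b1010011011011011, position 7 = 1

1


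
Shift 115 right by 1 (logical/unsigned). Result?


0b1110011 >> 1 = 0b111001 = 57

57


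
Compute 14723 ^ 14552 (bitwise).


0b11100110000011 ^ 0b11100011011000 = 0b101011011 = 347

347


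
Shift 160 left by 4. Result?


0b10100000 << 4 = 0b101000000000 = 2560

2560


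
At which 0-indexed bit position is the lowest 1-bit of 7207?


0b1110000100111. Lowest set bit at position 0

0


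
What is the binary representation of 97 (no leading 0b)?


97 = 1100001 in binary

1100001


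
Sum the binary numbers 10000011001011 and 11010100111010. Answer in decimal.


10000011001011 + 11010100111010 = 101011000000101 = 22021

22021


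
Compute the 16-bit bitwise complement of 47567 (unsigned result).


~0b1011100111001111 = 0b100011000110000 = 17968 (16-bit unsigned)

17968


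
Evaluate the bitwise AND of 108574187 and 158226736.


0b110011110001011010111101011 & 0b1001011011100101100100110000 = 0b11010000001000100100000 = 6820128

6820128


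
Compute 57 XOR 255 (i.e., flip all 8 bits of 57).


57 ^ 255 = 198

198


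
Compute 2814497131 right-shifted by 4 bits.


0b10100111110000011101000101101011 >> 4 = 0b1010011111000001110100010110 = 175906070

175906070


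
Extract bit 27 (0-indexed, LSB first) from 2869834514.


0b10101011000011100011001100010010, position 27 = 1

1


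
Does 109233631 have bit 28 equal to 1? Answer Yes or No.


0b110100000101100010111011111, bit 28 = 0. No

No


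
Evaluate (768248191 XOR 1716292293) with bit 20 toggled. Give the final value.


Step 1: 768248191 ^ 1716292293 = 1267073978
Step 2: 1267073978 ^ (1 << 20) = 1267073978 ^ 1048576 = 1268122554

1268122554


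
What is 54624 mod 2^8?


54624 & 255 = 96

96


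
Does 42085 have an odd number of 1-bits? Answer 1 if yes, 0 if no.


0b1010010001100101 has 7 ones => parity 1

1


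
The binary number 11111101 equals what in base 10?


11111101 in decimal = 253

253


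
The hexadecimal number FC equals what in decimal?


FC hex = 252 decimal

252


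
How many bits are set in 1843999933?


0b1101101111010010011010010111101 has 19 set bits

19


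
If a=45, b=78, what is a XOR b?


45 ^ 78 = 99

99


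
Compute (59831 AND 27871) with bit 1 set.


Step 1: 59831 & 27871 = 26775
Step 2: 26775 | (1 << 1) = 26775 | 2 = 26775

26775


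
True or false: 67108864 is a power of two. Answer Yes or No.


0b100000000000000000000000000. Only one bit set => Yes

Yes


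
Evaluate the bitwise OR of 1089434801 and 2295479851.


0b1000000111011110111010010110001 | 0b10001000110100100011111000101011 = 0b11001000111111110111111010111011 = 3372187323

3372187323


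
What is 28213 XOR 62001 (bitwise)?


0b110111000110101 ^ 0b1111001000110001 = 0b1001110000000100 = 39940

39940


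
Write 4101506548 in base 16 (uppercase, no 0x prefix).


4101506548 = F47805F4 hex

F47805F4


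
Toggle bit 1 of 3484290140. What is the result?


3484290140 ^ (1 << 1) = 3484290140 ^ 2 = 3484290142

3484290142


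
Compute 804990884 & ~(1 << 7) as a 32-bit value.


804990884 & ~(1 << 7) = 804990756

804990756


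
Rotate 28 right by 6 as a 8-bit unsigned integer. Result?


Rotate 0b11100 right by 6 (8-bit) = 0b1110000 = 112

112


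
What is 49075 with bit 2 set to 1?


49075 | (1 << 2) = 49075 | 4 = 49079

49079


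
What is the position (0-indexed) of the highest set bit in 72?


0b1001000. Highest set bit at position 6

6


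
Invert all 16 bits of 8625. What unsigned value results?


8625 ^ 65535 = 56910

56910


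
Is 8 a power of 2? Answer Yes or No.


0b1000. Only one bit set => Yes

Yes


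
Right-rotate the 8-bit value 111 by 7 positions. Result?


Rotate 0b1101111 right by 7 (8-bit) = 0b11011110 = 222

222


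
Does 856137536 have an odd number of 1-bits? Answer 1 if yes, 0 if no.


0b110011000001111001111101000000 has 14 ones => parity 0

0


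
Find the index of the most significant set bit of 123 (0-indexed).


0b1111011. Highest set bit at position 6

6


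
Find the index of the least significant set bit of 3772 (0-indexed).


0b111010111100. Lowest set bit at position 2

2


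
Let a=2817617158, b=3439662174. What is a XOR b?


2817617158 ^ 3439662174 = 1794406744

1794406744


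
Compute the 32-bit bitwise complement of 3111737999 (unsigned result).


~0b10111001011110010101101010001111 = 0b1000110100001101010010101110000 = 1183229296 (32-bit unsigned)

1183229296


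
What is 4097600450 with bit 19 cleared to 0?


4097600450 & ~(1 << 19) = 4097076162

4097076162


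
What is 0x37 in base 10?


37 hex = 55 decimal

55


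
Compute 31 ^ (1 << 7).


31 ^ (1 << 7) = 31 ^ 128 = 159

159


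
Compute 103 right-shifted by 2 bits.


0b1100111 >> 2 = 0b11001 = 25

25


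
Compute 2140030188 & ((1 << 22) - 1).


2140030188 & 4194303 = 935148

935148


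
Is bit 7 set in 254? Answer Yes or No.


0b11111110, bit 7 = 1. Yes

Yes


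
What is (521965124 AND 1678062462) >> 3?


Step 1: 521965124 & 1678062462 = 67371588
Step 2: 67371588 >> 3 = 8421448

8421448


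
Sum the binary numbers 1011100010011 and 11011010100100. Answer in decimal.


1011100010011 + 11011010100100 = 100110110110111 = 19895

19895


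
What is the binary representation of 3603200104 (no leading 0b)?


3603200104 = 11010110110001000111100001101000 in binary

11010110110001000111100001101000


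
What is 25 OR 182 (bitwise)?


0b11001 | 0b10110110 = 0b10111111 = 191

191


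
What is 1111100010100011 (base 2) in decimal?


1111100010100011 in decimal = 63651

63651


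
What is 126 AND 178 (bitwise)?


0b1111110 & 0b10110010 = 0b110010 = 50

50


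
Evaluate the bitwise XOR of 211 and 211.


0b11010011 ^ 0b11010011 = 0b0 = 0

0


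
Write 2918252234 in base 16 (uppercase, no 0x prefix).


2918252234 = ADF0FECA hex

ADF0FECA


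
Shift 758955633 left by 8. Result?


0b101101001111001011111001110001 << 8 = 0b10110100111100101111100111000100000000 = 194292642048

194292642048


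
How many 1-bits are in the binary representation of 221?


0b11011101 has 6 set bits

6


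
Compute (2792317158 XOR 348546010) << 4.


Step 1: 2792317158 ^ 348546010 = 2997420860
Step 2: 2997420860 << 4 = 47958733760

47958733760


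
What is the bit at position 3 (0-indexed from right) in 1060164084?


0b111111001100001101000111110100, position 3 = 0

0


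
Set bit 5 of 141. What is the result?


141 | (1 << 5) = 141 | 32 = 173

173


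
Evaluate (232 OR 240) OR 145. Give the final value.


Step 1: 232 | 240 = 248
Step 2: 248 | 145 = 249

249


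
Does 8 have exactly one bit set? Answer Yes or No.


0b1000. Only one bit set => Yes

Yes


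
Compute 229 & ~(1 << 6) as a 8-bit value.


229 & ~(1 << 6) = 165

165


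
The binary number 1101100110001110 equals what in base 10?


1101100110001110 in decimal = 55694

55694


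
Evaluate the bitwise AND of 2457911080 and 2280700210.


0b10010010100000001011111100101000 & 0b10000111111100001011100100110010 = 0b10000010100000001011100100100000 = 2189474080

2189474080


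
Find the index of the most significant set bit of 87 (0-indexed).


0b1010111. Highest set bit at position 6

6


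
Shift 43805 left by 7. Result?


0b1010101100011101 << 7 = 0b10101011000111010000000 = 5607040

5607040


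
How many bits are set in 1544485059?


0b1011100000011101111100011000011 has 16 set bits

16


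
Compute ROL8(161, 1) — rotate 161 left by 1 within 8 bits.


Rotate 0b10100001 left by 1 (8-bit) = 0b1000011 = 67

67


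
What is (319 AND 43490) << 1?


Step 1: 319 & 43490 = 290
Step 2: 290 << 1 = 580

580


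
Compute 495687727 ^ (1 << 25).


495687727 ^ (1 << 25) = 495687727 ^ 33554432 = 529242159

529242159


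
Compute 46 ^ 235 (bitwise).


0b101110 ^ 0b11101011 = 0b11000101 = 197

197


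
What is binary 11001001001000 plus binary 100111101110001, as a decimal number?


11001001001000 + 100111101110001 = 1000000110111001 = 33209

33209


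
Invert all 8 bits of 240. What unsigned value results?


240 ^ 255 = 15

15


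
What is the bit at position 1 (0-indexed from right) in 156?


0b10011100, position 1 = 0

0


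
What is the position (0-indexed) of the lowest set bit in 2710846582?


0b10100001100101000011110001110110. Lowest set bit at position 1

1


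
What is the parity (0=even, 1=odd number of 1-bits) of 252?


0b11111100 has 6 ones => parity 0

0


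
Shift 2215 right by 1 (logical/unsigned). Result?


0b100010100111 >> 1 = 0b10001010011 = 1107

1107


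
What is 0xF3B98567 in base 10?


F3B98567 hex = 4089021799 decimal

4089021799


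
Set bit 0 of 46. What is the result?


46 | (1 << 0) = 46 | 1 = 47

47


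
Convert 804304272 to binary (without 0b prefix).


804304272 = 101111111100001011010110010000 in binary

101111111100001011010110010000


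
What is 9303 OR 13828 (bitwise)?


0b10010001010111 | 0b11011000000100 = 0b11011001010111 = 13911

13911


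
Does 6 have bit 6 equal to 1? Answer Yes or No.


0b110, bit 6 = 0. No

No


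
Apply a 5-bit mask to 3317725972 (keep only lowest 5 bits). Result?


3317725972 & 31 = 20

20


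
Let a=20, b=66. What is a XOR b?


20 ^ 66 = 86

86


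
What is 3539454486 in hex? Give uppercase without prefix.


3539454486 = D2F7CA16 hex

D2F7CA16


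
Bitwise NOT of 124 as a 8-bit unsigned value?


~0b1111100 = 0b10000011 = 131 (8-bit unsigned)

131


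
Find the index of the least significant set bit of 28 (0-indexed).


0b11100. Lowest set bit at position 2

2


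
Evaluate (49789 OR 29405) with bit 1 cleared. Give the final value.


Step 1: 49789 | 29405 = 62205
Step 2: 62205 & ~(1 << 1) = 62205

62205


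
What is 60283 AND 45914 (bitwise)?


0b1110101101111011 & 0b1011001101011010 = 0b1010001101011010 = 41818

41818


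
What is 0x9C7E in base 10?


9C7E hex = 40062 decimal

40062


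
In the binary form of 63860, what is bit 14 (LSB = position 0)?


0b1111100101110100, position 14 = 1

1


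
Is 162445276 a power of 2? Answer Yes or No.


0b1001101011101011011111011100. Multiple bits set => No

No


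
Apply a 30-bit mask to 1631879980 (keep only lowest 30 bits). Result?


1631879980 & 1073741823 = 558138156

558138156


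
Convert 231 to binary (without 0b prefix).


231 = 11100111 in binary

11100111


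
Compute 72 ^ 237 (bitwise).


0b1001000 ^ 0b11101101 = 0b10100101 = 165

165


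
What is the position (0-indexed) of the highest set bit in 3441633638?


0b11001101001000110010100101100110. Highest set bit at position 31

31


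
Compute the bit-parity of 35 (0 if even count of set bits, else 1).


0b100011 has 3 ones => parity 1

1


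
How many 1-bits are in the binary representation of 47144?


0b1011100000101000 has 6 set bits

6


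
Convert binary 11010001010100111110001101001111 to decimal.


11010001010100111110001101001111 in decimal = 3511935823

3511935823


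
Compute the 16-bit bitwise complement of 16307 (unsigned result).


~0b11111110110011 = 0b1100000001001100 = 49228 (16-bit unsigned)

49228


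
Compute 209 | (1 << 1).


209 | (1 << 1) = 209 | 2 = 211

211


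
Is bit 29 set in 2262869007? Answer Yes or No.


0b10000110111000001010010000001111, bit 29 = 0. No

No


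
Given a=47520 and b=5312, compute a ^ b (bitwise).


47520 ^ 5312 = 44384

44384


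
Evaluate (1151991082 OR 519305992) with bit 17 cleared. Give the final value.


Step 1: 1151991082 | 519305992 = 1593573162
Step 2: 1593573162 & ~(1 << 17) = 1593442090

1593442090


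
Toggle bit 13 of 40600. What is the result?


40600 ^ (1 << 13) = 40600 ^ 8192 = 48792

48792


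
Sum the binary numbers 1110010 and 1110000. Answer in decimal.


1110010 + 1110000 = 11100010 = 226

226


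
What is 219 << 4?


0b11011011 << 4 = 0b110110110000 = 3504

3504


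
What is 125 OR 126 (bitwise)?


0b1111101 | 0b1111110 = 0b1111111 = 127

127


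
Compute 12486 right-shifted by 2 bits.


0b11000011000110 >> 2 = 0b110000110001 = 3121

3121


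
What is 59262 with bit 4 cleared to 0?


59262 & ~(1 << 4) = 59246

59246


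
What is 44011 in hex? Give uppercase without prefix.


44011 = ABEB hex

ABEB


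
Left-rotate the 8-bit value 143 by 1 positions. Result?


Rotate 0b10001111 left by 1 (8-bit) = 0b11111 = 31

31


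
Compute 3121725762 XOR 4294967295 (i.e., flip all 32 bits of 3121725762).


3121725762 ^ 4294967295 = 1173241533

1173241533


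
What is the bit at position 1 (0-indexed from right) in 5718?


0b1011001010110, position 1 = 1

1


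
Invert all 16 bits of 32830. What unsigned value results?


32830 ^ 65535 = 32705

32705


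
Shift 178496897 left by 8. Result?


0b1010101000111010010110000001 << 8 = 0b101010100011101001011000000100000000 = 45695205632

45695205632


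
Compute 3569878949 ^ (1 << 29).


3569878949 ^ (1 << 29) = 3569878949 ^ 536870912 = 4106749861

4106749861


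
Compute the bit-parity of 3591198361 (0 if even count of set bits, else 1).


0b11010110000011010101011010011001 has 16 ones => parity 0

0


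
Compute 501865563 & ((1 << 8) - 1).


501865563 & 255 = 91

91


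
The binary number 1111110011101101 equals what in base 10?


1111110011101101 in decimal = 64749

64749


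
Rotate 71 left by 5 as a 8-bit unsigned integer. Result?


Rotate 0b1000111 left by 5 (8-bit) = 0b11101000 = 232

232


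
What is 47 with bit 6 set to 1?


47 | (1 << 6) = 47 | 64 = 111

111


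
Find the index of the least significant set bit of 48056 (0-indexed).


0b1011101110111000. Lowest set bit at position 3

3


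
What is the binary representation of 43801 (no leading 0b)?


43801 = 1010101100011001 in binary

1010101100011001


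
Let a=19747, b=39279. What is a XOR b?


19747 ^ 39279 = 54348

54348


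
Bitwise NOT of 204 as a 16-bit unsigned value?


~0b11001100 = 0b1111111100110011 = 65331 (16-bit unsigned)

65331


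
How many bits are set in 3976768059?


0b11101101000010001010101000111011 has 16 set bits

16


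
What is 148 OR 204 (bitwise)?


0b10010100 | 0b11001100 = 0b11011100 = 220

220


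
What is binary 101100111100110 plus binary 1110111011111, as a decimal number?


101100111100110 + 1110111011111 = 111011111000101 = 30661

30661


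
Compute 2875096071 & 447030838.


0b10101011010111100111110000000111 & 0b11010101001010010011000110110 = 0b1010000001000010010000000110 = 168043526

168043526


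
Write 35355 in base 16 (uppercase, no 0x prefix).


35355 = 8A1B hex

8A1B


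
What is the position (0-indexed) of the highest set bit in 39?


0b100111. Highest set bit at position 5

5


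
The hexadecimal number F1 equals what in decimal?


F1 hex = 241 decimal

241


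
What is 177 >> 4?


0b10110001 >> 4 = 0b1011 = 11

11


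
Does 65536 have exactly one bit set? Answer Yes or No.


0b10000000000000000. Only one bit set => Yes

Yes


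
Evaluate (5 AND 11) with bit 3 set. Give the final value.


Step 1: 5 & 11 = 1
Step 2: 1 | (1 << 3) = 1 | 8 = 9

9


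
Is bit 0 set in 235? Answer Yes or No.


0b11101011, bit 0 = 1. Yes

Yes


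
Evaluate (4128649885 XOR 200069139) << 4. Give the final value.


Step 1: 4128649885 ^ 200069139 = 4261077646
Step 2: 4261077646 << 4 = 68177242336

68177242336


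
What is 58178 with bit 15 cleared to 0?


58178 & ~(1 << 15) = 25410

25410


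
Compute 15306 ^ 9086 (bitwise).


0b11101111001010 ^ 0b10001101111110 = 0b1100010110100 = 6324

6324


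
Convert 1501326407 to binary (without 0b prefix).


1501326407 = 1011001011111000110110001000111 in binary

1011001011111000110110001000111


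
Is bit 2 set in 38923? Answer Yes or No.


0b1001100000001011, bit 2 = 0. No

No


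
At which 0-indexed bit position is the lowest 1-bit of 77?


0b1001101. Lowest set bit at position 0

0


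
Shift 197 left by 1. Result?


0b11000101 << 1 = 0b110001010 = 394

394


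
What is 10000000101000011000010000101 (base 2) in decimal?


10000000101000011000010000101 in decimal = 269758597

269758597


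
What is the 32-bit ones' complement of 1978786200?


1978786200 ^ 4294967295 = 2316181095

2316181095


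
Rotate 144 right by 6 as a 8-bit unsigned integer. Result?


Rotate 0b10010000 right by 6 (8-bit) = 0b1000010 = 66

66


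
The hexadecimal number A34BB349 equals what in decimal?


A34BB349 hex = 2739647305 decimal

2739647305


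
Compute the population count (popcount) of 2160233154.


0b10000000110000101000101011000010 has 10 set bits

10


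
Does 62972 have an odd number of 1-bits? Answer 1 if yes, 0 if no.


0b1111010111111100 has 12 ones => parity 0

0


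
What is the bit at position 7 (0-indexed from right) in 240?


0b11110000, position 7 = 1

1


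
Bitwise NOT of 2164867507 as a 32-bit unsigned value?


~0b10000001000010010100000110110011 = 0b1111110111101101011111001001100 = 2130099788 (32-bit unsigned)

2130099788


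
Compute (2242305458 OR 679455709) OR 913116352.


Step 1: 2242305458 | 679455709 = 2919235583
Step 2: 2919235583 | 913116352 = 3221225471

3221225471


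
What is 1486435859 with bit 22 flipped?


1486435859 ^ (1 << 22) = 1486435859 ^ 4194304 = 1490630163

1490630163


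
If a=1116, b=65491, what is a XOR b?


1116 ^ 65491 = 64399

64399


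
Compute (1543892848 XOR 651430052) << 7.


Step 1: 1543892848 ^ 651430052 = 2060576724
Step 2: 2060576724 << 7 = 263753820672

263753820672


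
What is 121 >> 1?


0b1111001 >> 1 = 0b111100 = 60

60


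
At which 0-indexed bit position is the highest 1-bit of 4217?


0b1000001111001. Highest set bit at position 12

12


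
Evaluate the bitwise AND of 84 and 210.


0b1010100 & 0b11010010 = 0b1010000 = 80

80


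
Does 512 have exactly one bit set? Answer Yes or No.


0b1000000000. Only one bit set => Yes

Yes


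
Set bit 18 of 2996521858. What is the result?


2996521858 | (1 << 18) = 2996521858 | 262144 = 2996784002

2996784002


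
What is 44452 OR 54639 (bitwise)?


0b1010110110100100 | 0b1101010101101111 = 0b1111110111101111 = 65007

65007


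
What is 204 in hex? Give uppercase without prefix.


204 = CC hex

CC


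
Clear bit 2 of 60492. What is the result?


60492 & ~(1 << 2) = 60488

60488


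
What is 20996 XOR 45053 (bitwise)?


0b101001000000100 ^ 0b1010111111111101 = 0b1111110111111001 = 65017

65017


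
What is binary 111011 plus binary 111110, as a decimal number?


111011 + 111110 = 1111001 = 121

121


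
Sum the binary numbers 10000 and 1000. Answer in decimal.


10000 + 1000 = 11000 = 24

24


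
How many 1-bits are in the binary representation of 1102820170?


0b1000001101110111011001101001010 has 16 set bits

16


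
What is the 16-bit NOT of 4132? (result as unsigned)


~0b1000000100100 = 0b1110111111011011 = 61403 (16-bit unsigned)

61403


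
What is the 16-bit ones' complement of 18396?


18396 ^ 65535 = 47139

47139


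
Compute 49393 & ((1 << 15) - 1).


49393 & 32767 = 16625

16625


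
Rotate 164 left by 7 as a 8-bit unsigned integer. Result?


Rotate 0b10100100 left by 7 (8-bit) = 0b1010010 = 82

82


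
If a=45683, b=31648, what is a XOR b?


45683 ^ 31648 = 51667

51667


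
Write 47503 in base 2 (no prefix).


47503 = 1011100110001111 in binary

1011100110001111


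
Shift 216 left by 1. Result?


0b11011000 << 1 = 0b110110000 = 432

432


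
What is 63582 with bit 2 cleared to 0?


63582 & ~(1 << 2) = 63578

63578


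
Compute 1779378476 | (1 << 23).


1779378476 | (1 << 23) = 1779378476 | 8388608 = 1787767084

1787767084


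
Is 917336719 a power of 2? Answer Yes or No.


0b110110101011010111001010001111. Multiple bits set => No

No


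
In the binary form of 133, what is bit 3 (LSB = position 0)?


0b10000101, position 3 = 0

0


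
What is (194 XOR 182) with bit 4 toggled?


Step 1: 194 ^ 182 = 116
Step 2: 116 ^ (1 << 4) = 116 ^ 16 = 100

100


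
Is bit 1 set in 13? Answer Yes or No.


0b1101, bit 1 = 0. No

No


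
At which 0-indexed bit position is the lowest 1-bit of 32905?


0b1000000010001001. Lowest set bit at position 0

0


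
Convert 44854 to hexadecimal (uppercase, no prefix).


44854 = AF36 hex

AF36


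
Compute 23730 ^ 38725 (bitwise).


0b101110010110010 ^ 0b1001011101000101 = 0b1100101111110111 = 52215

52215


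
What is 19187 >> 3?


0b100101011110011 >> 3 = 0b100101011110 = 2398

2398


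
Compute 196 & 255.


0b11000100 & 0b11111111 = 0b11000100 = 196

196


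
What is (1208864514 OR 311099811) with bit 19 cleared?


Step 1: 1208864514 | 311099811 = 1519374243
Step 2: 1519374243 & ~(1 << 19) = 1518849955

1518849955


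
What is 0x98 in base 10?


98 hex = 152 decimal

152


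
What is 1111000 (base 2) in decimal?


1111000 in decimal = 120

120


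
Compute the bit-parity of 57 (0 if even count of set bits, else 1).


0b111001 has 4 ones => parity 0

0


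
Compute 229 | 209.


0b11100101 | 0b11010001 = 0b11110101 = 245

245


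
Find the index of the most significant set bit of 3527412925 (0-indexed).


0b11010010010000000000110010111101. Highest set bit at position 31

31


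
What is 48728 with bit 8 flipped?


48728 ^ (1 << 8) = 48728 ^ 256 = 48984

48984


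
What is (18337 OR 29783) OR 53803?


Step 1: 18337 | 29783 = 30711
Step 2: 30711 | 53803 = 63487

63487


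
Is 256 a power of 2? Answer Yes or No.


0b100000000. Only one bit set => Yes

Yes


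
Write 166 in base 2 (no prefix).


166 = 10100110 in binary

10100110


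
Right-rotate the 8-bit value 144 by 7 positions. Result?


Rotate 0b10010000 right by 7 (8-bit) = 0b100001 = 33

33


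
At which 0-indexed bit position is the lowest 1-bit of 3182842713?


0b10111101101101100101001101011001. Lowest set bit at position 0

0


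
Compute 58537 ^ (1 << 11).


58537 ^ (1 << 11) = 58537 ^ 2048 = 60585

60585
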